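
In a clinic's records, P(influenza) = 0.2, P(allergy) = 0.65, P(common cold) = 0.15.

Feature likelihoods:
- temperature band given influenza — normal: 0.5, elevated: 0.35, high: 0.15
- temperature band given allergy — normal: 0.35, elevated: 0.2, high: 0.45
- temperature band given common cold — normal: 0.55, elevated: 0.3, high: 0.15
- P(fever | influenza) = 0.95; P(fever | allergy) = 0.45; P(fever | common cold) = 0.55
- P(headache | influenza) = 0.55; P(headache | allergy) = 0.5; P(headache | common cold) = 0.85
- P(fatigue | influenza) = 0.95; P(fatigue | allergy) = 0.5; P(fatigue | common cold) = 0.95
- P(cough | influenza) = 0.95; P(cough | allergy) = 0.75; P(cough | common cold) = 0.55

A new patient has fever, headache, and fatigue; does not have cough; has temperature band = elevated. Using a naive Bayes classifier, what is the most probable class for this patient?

common cold

influenza: 0.2 × 0.35 × 0.95 × 0.55 × 0.95 × (1−0.95) = 0.0017373125
allergy: 0.65 × 0.2 × 0.45 × 0.5 × 0.5 × (1−0.75) = 0.00365625
common cold: 0.15 × 0.3 × 0.55 × 0.85 × 0.95 × (1−0.55) = 0.00899353125
Highest score → common cold.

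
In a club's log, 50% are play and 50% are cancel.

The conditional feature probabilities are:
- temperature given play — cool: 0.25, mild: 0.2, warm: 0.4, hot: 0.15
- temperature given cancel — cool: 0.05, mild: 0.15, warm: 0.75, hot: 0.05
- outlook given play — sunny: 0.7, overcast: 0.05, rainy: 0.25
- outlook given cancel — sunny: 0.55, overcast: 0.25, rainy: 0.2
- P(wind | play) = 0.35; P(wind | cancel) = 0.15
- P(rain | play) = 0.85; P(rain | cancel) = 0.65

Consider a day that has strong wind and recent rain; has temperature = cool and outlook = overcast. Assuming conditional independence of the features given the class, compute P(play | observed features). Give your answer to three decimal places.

play: 0.5 × 0.25 × 0.05 × 0.35 × 0.85 = 0.001859375
cancel: 0.5 × 0.05 × 0.25 × 0.15 × 0.65 = 0.000609375
P(play | x) = 0.001859375 / 0.00246875 ≈ 0.753

0.753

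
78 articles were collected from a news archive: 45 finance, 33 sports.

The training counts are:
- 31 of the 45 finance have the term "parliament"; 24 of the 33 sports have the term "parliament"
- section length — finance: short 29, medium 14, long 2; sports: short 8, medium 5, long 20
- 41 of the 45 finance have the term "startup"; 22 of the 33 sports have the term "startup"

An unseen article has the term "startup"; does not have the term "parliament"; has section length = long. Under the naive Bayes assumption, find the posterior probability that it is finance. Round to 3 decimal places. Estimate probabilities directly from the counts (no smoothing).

finance: (45/78) × (14/45) × (2/45) × (41/45) ≈ 0.00726812
sports: (33/78) × (9/33) × (20/33) × (22/33) ≈ 0.04662
P(finance | x) = 0.00726812 / 0.05388812 ≈ 0.135

0.135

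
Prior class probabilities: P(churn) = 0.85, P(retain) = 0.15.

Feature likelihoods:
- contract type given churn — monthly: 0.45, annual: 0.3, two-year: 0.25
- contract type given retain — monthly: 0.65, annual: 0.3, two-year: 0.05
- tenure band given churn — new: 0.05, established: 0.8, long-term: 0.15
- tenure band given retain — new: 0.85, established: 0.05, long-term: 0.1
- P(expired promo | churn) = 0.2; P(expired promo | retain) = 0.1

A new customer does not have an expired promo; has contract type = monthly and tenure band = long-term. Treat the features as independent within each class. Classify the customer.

churn

churn: 0.85 × 0.45 × 0.15 × (1−0.2) = 0.0459
retain: 0.15 × 0.65 × 0.1 × (1−0.1) = 0.008775
Highest score → churn.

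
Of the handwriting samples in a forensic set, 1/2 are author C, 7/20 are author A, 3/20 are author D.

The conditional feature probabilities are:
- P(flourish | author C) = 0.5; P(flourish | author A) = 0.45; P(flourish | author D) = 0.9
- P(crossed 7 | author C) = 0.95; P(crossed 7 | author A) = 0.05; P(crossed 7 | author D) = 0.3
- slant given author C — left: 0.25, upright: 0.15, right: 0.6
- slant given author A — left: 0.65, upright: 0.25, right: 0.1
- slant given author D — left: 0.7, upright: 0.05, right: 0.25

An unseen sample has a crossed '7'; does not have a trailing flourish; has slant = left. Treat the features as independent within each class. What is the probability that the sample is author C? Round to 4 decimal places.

author C: 0.5 × (1−0.5) × 0.95 × 0.25 = 0.059375
author A: 0.35 × (1−0.45) × 0.05 × 0.65 = 0.00625625
author D: 0.15 × (1−0.9) × 0.3 × 0.7 = 0.00315
P(author C | x) = 0.059375 / 0.06878125 ≈ 0.8632

0.8632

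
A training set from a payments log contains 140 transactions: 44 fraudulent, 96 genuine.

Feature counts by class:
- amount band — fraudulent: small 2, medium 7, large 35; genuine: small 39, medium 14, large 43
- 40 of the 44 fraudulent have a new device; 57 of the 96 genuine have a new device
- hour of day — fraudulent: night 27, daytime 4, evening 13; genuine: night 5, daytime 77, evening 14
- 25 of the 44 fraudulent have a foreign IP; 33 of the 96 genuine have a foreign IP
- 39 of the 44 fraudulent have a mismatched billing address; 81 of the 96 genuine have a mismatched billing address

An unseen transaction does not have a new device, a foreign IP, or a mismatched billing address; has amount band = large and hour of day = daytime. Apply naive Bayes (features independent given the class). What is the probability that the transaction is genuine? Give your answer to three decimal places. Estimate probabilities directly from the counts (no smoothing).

0.990

fraudulent: (44/140) × (35/44) × (4/44) × (4/44) × (19/44) × (5/44) ≈ 0.000101385
genuine: (96/140) × (43/96) × (39/96) × (77/96) × (63/96) × (15/96) = 0.0102622509002685546875
P(genuine | x) = 0.0102622509002685546875 / 0.0103636359002685546875 ≈ 0.990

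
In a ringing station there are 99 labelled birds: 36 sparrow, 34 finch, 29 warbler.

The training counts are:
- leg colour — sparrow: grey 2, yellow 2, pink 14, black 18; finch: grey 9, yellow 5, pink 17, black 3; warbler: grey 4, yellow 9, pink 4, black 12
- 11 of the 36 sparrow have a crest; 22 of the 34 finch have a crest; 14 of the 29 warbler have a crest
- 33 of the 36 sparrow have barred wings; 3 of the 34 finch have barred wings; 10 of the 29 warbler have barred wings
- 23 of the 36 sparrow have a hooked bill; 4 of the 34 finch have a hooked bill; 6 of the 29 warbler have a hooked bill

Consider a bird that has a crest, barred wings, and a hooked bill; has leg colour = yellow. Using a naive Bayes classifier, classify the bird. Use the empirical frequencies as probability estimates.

sparrow: (36/99) × (2/36) × (11/36) × (33/36) × (23/36) ≈ 0.00361511
finch: (34/99) × (5/34) × (22/34) × (3/34) × (4/34) ≈ 0.000339236
warbler: (29/99) × (9/29) × (14/29) × (10/29) × (6/29) ≈ 0.00313107
Highest score → sparrow.

sparrow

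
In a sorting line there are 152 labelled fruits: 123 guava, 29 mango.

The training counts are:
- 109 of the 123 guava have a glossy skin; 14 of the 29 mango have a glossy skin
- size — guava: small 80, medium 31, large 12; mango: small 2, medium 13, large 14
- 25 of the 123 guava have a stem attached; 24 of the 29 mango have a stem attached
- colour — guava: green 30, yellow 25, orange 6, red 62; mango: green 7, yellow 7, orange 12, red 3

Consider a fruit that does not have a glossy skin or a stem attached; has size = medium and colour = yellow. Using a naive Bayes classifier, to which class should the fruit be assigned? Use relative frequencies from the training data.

guava

guava: (123/152) × (14/123) × (31/123) × (98/123) × (25/123) ≈ 0.00375921
mango: (29/152) × (15/29) × (13/29) × (5/29) × (7/29) ≈ 0.00184105
Highest score → guava.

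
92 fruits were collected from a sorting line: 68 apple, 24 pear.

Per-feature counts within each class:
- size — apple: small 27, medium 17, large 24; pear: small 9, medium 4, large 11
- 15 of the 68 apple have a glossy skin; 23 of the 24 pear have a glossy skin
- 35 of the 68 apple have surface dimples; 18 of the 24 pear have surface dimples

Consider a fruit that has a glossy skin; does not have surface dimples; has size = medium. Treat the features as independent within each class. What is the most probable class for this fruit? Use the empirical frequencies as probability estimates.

apple

apple: (68/92) × (17/68) × (15/68) × (33/68) ≈ 0.019781
pear: (24/92) × (4/24) × (23/24) × (6/24) ≈ 0.0104167
Highest score → apple.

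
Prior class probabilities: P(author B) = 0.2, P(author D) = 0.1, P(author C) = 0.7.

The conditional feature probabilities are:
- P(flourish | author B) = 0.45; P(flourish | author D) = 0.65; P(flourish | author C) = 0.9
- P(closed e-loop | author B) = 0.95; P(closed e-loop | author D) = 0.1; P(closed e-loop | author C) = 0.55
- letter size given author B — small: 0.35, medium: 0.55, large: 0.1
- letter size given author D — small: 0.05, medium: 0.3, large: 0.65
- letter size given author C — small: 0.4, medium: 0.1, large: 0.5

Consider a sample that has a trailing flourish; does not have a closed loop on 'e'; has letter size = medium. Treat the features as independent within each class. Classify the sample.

author C

author B: 0.2 × 0.45 × (1−0.95) × 0.55 = 0.002475
author D: 0.1 × 0.65 × (1−0.1) × 0.3 = 0.01755
author C: 0.7 × 0.9 × (1−0.55) × 0.1 = 0.02835
Highest score → author C.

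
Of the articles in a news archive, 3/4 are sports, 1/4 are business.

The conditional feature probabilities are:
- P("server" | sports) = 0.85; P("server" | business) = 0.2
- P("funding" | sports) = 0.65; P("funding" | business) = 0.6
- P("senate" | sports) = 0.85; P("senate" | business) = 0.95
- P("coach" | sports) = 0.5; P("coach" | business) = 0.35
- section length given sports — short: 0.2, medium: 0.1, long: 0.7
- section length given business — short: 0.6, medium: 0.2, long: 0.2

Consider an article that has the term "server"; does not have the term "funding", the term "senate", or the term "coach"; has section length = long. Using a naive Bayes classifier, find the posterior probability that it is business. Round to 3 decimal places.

0.011

sports: 0.75 × 0.85 × (1−0.65) × (1−0.85) × (1−0.5) × 0.7 = 0.0117140625
business: 0.25 × 0.2 × (1−0.6) × (1−0.95) × (1−0.35) × 0.2 = 0.00013
P(business | x) = 0.00013 / 0.0118440625 ≈ 0.011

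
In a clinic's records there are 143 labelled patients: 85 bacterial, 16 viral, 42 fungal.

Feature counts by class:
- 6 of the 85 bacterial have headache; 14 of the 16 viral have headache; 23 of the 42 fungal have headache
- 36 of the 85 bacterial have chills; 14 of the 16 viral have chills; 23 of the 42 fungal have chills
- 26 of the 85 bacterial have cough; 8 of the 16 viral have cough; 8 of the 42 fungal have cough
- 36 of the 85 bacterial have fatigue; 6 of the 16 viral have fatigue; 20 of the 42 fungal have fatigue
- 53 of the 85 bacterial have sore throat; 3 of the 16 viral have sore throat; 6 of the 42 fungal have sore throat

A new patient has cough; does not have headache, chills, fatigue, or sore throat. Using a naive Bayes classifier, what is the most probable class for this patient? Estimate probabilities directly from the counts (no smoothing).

bacterial: (85/143) × (79/85) × (49/85) × (26/85) × (49/85) × (32/85) ≈ 0.0211413
viral: (16/143) × (2/16) × (2/16) × (8/16) × (10/16) × (13/16) ≈ 0.000443892
fungal: (42/143) × (19/42) × (19/42) × (8/42) × (22/42) × (36/42) ≈ 0.00514031
Highest score → bacterial.

bacterial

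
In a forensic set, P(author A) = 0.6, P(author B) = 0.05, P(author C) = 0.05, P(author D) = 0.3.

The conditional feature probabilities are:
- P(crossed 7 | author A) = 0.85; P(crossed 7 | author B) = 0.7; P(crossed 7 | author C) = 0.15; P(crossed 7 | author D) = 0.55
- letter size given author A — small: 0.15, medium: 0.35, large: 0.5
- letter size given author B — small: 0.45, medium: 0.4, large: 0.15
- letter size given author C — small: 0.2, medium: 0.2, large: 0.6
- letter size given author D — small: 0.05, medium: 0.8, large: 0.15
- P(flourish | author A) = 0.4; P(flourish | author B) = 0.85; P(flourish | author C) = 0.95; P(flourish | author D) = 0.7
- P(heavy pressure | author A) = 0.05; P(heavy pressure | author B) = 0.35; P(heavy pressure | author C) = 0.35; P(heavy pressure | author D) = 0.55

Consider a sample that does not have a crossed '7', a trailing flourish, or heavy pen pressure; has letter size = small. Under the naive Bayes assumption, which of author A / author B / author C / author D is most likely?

author A

author A: 0.6 × (1−0.85) × 0.15 × (1−0.4) × (1−0.05) = 0.007695
author B: 0.05 × (1−0.7) × 0.45 × (1−0.85) × (1−0.35) = 0.000658125
author C: 0.05 × (1−0.15) × 0.2 × (1−0.95) × (1−0.35) = 0.00027625
author D: 0.3 × (1−0.55) × 0.05 × (1−0.7) × (1−0.55) = 0.00091125
Highest score → author A.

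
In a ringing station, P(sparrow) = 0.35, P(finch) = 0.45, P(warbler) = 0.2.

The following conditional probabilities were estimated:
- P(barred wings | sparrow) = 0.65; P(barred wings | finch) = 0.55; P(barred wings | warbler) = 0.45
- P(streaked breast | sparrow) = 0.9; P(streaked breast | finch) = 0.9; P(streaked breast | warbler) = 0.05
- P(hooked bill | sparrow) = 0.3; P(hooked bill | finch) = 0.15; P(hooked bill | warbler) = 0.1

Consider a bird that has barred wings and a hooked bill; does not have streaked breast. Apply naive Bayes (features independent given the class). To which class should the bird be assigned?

sparrow: 0.35 × 0.65 × (1−0.9) × 0.3 = 0.006825
finch: 0.45 × 0.55 × (1−0.9) × 0.15 = 0.0037125
warbler: 0.2 × 0.45 × (1−0.05) × 0.1 = 0.00855
Highest score → warbler.

warbler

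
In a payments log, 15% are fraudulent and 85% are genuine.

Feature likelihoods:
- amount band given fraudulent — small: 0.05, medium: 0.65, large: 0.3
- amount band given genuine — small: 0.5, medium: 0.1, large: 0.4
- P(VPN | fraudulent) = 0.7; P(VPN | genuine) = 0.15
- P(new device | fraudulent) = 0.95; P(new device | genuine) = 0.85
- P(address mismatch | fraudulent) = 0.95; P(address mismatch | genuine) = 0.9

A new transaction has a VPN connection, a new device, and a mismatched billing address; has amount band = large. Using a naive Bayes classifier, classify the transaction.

genuine

fraudulent: 0.15 × 0.3 × 0.7 × 0.95 × 0.95 = 0.02842875
genuine: 0.85 × 0.4 × 0.15 × 0.85 × 0.9 = 0.039015
Highest score → genuine.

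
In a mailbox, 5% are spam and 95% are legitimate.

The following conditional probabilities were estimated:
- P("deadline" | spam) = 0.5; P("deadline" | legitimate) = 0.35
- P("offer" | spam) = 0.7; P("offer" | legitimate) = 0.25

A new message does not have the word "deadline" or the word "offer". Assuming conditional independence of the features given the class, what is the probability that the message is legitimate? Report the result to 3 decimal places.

spam: 0.05 × (1−0.5) × (1−0.7) = 0.0075
legitimate: 0.95 × (1−0.35) × (1−0.25) = 0.463125
P(legitimate | x) = 0.463125 / 0.470625 ≈ 0.984

0.984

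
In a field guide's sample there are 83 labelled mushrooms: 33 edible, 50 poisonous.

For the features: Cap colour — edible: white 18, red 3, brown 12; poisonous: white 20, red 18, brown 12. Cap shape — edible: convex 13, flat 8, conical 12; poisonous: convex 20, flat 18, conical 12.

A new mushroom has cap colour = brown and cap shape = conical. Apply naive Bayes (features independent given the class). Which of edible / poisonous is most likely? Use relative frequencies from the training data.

edible

edible: (33/83) × (12/33) × (12/33) ≈ 0.0525739
poisonous: (50/83) × (12/50) × (12/50) ≈ 0.0346988
Highest score → edible.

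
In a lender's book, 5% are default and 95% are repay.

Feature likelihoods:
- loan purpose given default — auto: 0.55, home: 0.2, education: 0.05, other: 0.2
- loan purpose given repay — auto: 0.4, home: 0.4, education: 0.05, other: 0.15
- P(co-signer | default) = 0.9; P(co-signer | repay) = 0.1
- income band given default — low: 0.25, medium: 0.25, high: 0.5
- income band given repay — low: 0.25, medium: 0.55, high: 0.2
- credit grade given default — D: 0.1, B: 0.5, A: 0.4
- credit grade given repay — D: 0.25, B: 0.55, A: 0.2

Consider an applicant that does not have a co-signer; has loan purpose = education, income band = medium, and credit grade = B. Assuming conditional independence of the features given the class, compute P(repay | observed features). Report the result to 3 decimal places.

0.998

default: 0.05 × 0.05 × (1−0.9) × 0.25 × 0.5 = 0.00003125
repay: 0.95 × 0.05 × (1−0.1) × 0.55 × 0.55 = 0.012931875
P(repay | x) = 0.012931875 / 0.012963125 ≈ 0.998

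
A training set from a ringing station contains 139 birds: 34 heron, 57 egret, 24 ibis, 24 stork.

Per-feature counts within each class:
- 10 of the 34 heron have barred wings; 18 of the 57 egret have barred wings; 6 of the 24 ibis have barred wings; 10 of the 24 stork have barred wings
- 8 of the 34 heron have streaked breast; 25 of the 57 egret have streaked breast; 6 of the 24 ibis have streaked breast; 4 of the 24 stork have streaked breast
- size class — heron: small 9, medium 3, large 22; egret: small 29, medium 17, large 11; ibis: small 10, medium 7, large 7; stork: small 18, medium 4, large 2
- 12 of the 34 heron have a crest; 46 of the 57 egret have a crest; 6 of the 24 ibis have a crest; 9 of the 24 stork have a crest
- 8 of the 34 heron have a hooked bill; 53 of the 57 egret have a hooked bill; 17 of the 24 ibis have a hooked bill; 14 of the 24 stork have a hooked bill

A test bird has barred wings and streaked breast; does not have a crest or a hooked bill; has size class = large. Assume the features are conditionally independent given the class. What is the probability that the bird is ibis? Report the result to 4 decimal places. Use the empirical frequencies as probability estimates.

0.1057

heron: (34/139) × (10/34) × (8/34) × (22/34) × (22/34) × (26/34) ≈ 0.00541974
egret: (57/139) × (18/57) × (25/57) × (11/57) × (11/57) × (4/57) ≈ 0.000148438
ibis: (24/139) × (6/24) × (6/24) × (7/24) × (18/24) × (7/24) ≈ 0.000688512
stork: (24/139) × (10/24) × (4/24) × (2/24) × (15/24) × (10/24) ≈ 0.000260208
P(ibis | x) = 0.000688512 / 0.006516898 ≈ 0.1057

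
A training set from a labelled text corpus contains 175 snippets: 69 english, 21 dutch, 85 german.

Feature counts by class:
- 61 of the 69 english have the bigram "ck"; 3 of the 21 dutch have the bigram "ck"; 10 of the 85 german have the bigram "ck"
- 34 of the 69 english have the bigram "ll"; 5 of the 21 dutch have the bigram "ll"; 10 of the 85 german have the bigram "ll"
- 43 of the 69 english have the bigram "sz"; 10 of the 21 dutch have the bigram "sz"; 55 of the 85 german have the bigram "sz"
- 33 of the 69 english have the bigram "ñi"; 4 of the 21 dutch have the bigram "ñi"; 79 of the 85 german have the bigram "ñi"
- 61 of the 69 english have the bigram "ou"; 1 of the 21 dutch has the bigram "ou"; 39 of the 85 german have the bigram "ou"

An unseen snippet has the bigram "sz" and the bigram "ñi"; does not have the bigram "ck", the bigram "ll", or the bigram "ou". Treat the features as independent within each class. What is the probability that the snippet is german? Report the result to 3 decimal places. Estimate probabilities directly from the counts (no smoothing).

0.942

english: (69/175) × (8/69) × (35/69) × (43/69) × (33/69) × (8/69) ≈ 0.000801302
dutch: (21/175) × (18/21) × (16/21) × (10/21) × (4/21) × (20/21) ≈ 0.00676967
german: (85/175) × (75/85) × (75/85) × (55/85) × (79/85) × (46/85) ≈ 0.123071
P(german | x) = 0.123071 / 0.130641972 ≈ 0.942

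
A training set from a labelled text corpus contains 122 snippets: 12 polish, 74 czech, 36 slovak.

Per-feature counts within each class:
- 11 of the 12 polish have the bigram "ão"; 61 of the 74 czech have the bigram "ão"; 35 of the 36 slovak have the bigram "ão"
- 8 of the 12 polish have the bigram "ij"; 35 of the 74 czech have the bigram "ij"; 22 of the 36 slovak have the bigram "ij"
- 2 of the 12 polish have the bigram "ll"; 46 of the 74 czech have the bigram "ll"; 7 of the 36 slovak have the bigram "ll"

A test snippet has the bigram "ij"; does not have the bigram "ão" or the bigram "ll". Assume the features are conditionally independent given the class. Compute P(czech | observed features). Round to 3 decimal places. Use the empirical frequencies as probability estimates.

0.689

polish: (12/122) × (1/12) × (8/12) × (10/12) ≈ 0.00455373
czech: (74/122) × (13/74) × (35/74) × (28/74) ≈ 0.0190698
slovak: (36/122) × (1/36) × (22/36) × (29/36) ≈ 0.00403511
P(czech | x) = 0.0190698 / 0.02765864 ≈ 0.689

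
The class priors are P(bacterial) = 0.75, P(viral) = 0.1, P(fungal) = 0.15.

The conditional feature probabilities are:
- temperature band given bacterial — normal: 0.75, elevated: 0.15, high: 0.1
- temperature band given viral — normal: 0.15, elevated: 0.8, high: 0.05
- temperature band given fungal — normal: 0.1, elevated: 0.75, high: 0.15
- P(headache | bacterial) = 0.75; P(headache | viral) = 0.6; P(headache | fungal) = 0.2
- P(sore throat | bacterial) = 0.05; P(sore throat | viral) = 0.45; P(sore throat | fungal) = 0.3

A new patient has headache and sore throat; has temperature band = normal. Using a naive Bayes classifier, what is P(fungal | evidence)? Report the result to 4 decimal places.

bacterial: 0.75 × 0.75 × 0.75 × 0.05 = 0.02109375
viral: 0.1 × 0.15 × 0.6 × 0.45 = 0.00405
fungal: 0.15 × 0.1 × 0.2 × 0.3 = 0.0009
P(fungal | x) = 0.0009 / 0.02604375 ≈ 0.0346

0.0346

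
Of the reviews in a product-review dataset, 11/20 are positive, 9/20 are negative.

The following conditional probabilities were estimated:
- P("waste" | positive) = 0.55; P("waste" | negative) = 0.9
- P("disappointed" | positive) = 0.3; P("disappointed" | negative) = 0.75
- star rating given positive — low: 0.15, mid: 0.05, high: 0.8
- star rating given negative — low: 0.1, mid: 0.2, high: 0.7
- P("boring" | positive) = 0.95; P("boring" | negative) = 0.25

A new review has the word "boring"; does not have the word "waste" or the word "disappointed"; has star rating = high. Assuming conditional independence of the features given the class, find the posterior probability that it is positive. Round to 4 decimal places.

positive: 0.55 × (1−0.55) × (1−0.3) × 0.8 × 0.95 = 0.13167
negative: 0.45 × (1−0.9) × (1−0.75) × 0.7 × 0.25 = 0.00196875
P(positive | x) = 0.13167 / 0.13363875 ≈ 0.9853

0.9853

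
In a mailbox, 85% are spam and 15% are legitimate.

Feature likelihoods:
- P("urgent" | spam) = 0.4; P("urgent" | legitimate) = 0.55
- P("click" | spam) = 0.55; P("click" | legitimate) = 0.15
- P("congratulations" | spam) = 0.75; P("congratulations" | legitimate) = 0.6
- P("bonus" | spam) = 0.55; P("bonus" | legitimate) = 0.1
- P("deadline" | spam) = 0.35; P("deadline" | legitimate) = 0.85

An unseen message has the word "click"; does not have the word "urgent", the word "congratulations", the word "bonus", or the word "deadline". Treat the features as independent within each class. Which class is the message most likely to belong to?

spam

spam: 0.85 × (1−0.4) × 0.55 × (1−0.75) × (1−0.55) × (1−0.35) = 0.0205115625
legitimate: 0.15 × (1−0.55) × 0.15 × (1−0.6) × (1−0.1) × (1−0.85) = 0.00054675
Highest score → spam.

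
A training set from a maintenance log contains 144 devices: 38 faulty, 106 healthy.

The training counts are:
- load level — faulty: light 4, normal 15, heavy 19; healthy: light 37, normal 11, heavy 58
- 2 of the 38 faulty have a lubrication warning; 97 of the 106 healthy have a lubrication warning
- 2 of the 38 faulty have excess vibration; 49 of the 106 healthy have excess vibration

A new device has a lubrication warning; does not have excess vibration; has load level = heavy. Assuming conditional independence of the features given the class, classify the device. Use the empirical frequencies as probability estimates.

faulty: (38/144) × (19/38) × (2/38) × (36/38) ≈ 0.00657895
healthy: (106/144) × (58/106) × (97/106) × (57/106) ≈ 0.198198
Highest score → healthy.

healthy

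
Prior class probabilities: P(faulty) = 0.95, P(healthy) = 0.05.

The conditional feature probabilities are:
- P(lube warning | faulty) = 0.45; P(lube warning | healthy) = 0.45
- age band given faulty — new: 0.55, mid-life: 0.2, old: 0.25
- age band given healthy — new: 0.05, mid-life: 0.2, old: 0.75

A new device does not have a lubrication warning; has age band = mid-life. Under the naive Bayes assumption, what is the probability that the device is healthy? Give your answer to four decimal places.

faulty: 0.95 × (1−0.45) × 0.2 = 0.1045
healthy: 0.05 × (1−0.45) × 0.2 = 0.0055
P(healthy | x) = 0.0055 / 0.11 ≈ 0.0500

0.0500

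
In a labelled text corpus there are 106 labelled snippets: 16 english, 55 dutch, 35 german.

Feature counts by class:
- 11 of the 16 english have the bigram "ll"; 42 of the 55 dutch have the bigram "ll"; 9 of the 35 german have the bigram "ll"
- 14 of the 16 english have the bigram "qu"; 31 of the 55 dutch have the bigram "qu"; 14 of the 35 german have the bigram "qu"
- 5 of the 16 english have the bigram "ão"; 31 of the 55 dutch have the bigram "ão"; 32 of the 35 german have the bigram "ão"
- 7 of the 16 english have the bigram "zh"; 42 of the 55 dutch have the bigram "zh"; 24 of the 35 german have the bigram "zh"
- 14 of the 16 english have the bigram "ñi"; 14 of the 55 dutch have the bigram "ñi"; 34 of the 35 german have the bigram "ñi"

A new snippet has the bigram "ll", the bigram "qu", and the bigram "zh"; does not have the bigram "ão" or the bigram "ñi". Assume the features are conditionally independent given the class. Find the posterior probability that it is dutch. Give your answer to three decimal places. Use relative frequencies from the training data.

0.941

english: (16/106) × (11/16) × (14/16) × (11/16) × (7/16) × (2/16) ≈ 0.00341394
dutch: (55/106) × (42/55) × (31/55) × (24/55) × (42/55) × (41/55) ≈ 0.0554752
german: (35/106) × (9/35) × (14/35) × (3/35) × (24/35) × (1/35) ≈ 0.0000570328
P(dutch | x) = 0.0554752 / 0.0589461728 ≈ 0.941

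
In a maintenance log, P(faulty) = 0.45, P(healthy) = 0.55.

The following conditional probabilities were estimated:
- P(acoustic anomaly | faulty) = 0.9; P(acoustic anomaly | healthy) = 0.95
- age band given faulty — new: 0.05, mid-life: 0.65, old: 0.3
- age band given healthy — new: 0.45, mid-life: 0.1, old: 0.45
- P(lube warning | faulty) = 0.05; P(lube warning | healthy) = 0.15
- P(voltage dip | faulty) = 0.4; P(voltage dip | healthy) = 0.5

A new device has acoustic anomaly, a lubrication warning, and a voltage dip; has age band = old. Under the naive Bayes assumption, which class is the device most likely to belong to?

healthy

faulty: 0.45 × 0.9 × 0.3 × 0.05 × 0.4 = 0.00243
healthy: 0.55 × 0.95 × 0.45 × 0.15 × 0.5 = 0.017634375
Highest score → healthy.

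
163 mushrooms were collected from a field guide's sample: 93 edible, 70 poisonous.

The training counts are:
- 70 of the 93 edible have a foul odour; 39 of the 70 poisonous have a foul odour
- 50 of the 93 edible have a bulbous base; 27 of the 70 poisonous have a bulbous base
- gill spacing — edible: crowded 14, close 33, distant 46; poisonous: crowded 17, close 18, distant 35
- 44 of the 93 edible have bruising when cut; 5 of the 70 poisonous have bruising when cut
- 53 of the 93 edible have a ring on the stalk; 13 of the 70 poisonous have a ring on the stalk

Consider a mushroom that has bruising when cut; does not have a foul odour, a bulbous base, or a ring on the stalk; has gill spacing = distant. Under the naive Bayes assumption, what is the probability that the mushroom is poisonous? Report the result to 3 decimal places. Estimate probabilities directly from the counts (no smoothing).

edible: (93/163) × (23/93) × (43/93) × (46/93) × (44/93) × (40/93) ≈ 0.0065667
poisonous: (70/163) × (31/70) × (43/70) × (35/70) × (5/70) × (57/70) ≈ 0.00339753
P(poisonous | x) = 0.00339753 / 0.00996423 ≈ 0.341

0.341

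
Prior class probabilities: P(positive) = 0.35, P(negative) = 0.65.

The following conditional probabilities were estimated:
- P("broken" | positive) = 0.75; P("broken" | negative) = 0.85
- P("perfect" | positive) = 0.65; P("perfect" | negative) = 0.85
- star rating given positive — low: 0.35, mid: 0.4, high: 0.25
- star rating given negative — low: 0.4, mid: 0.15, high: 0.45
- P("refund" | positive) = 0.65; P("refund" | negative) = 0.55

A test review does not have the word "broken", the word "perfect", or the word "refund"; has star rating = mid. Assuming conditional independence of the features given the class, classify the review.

positive: 0.35 × (1−0.75) × (1−0.65) × 0.4 × (1−0.65) = 0.0042875
negative: 0.65 × (1−0.85) × (1−0.85) × 0.15 × (1−0.55) = 0.0009871875
Highest score → positive.

positive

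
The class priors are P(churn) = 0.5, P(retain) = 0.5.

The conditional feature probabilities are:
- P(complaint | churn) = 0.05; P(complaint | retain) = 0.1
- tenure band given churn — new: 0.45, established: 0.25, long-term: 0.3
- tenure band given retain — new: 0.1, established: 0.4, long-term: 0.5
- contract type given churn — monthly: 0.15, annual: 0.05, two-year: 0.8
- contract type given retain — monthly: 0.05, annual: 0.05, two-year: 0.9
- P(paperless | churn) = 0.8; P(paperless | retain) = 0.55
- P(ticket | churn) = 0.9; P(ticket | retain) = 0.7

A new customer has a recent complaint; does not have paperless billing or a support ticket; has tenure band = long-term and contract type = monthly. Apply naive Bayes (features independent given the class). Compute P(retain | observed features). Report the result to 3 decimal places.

churn: 0.5 × 0.05 × 0.3 × 0.15 × (1−0.8) × (1−0.9) = 0.0000225
retain: 0.5 × 0.1 × 0.5 × 0.05 × (1−0.55) × (1−0.7) = 0.00016875
P(retain | x) = 0.00016875 / 0.00019125 ≈ 0.882

0.882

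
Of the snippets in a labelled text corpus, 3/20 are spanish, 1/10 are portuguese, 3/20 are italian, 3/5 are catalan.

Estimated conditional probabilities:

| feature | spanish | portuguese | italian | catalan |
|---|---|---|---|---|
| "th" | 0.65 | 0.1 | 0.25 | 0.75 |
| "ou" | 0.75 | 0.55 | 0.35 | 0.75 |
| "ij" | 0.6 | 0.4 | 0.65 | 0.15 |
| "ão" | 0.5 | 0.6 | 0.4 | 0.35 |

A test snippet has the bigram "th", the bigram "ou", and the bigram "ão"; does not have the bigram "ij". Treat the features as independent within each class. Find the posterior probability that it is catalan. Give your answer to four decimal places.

0.8448

spanish: 0.15 × 0.65 × 0.75 × (1−0.6) × 0.5 = 0.014625
portuguese: 0.1 × 0.1 × 0.55 × (1−0.4) × 0.6 = 0.00198
italian: 0.15 × 0.25 × 0.35 × (1−0.65) × 0.4 = 0.0018375
catalan: 0.6 × 0.75 × 0.75 × (1−0.15) × 0.35 = 0.10040625
P(catalan | x) = 0.10040625 / 0.11884875 ≈ 0.8448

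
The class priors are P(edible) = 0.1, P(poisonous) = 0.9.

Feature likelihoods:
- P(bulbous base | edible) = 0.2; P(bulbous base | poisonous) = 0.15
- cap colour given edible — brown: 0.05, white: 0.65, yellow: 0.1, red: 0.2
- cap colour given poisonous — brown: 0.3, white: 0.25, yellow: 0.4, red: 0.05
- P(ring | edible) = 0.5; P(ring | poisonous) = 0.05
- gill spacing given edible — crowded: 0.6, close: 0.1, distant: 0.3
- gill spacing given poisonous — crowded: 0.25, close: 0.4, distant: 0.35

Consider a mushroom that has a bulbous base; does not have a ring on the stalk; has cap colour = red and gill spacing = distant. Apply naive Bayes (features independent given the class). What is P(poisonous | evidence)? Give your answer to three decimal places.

0.789

edible: 0.1 × 0.2 × 0.2 × (1−0.5) × 0.3 = 0.0006
poisonous: 0.9 × 0.15 × 0.05 × (1−0.05) × 0.35 = 0.002244375
P(poisonous | x) = 0.002244375 / 0.002844375 ≈ 0.789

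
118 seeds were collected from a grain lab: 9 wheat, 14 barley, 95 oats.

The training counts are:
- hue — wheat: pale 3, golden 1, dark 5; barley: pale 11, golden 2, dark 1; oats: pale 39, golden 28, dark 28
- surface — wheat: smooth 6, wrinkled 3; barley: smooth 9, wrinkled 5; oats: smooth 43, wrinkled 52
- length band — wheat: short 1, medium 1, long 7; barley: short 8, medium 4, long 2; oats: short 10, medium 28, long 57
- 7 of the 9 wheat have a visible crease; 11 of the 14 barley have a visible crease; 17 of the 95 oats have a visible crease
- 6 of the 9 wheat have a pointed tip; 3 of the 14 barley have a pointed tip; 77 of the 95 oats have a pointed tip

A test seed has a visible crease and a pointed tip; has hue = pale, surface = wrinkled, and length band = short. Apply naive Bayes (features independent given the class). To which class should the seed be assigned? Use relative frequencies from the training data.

wheat: (9/118) × (3/9) × (3/9) × (1/9) × (7/9) × (6/9) ≈ 0.000488247
barley: (14/118) × (11/14) × (5/14) × (8/14) × (11/14) × (3/14) ≈ 0.00320311
oats: (95/118) × (39/95) × (52/95) × (10/95) × (17/95) × (77/95) ≈ 0.00276205
Highest score → barley.

barley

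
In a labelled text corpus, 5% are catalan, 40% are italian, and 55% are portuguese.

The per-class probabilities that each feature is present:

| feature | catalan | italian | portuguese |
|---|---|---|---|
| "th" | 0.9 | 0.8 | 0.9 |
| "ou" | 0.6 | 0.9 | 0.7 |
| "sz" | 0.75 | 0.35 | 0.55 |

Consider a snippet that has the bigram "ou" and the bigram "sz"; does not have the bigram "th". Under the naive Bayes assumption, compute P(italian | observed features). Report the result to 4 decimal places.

catalan: 0.05 × (1−0.9) × 0.6 × 0.75 = 0.00225
italian: 0.4 × (1−0.8) × 0.9 × 0.35 = 0.0252
portuguese: 0.55 × (1−0.9) × 0.7 × 0.55 = 0.021175
P(italian | x) = 0.0252 / 0.048625 ≈ 0.5183

0.5183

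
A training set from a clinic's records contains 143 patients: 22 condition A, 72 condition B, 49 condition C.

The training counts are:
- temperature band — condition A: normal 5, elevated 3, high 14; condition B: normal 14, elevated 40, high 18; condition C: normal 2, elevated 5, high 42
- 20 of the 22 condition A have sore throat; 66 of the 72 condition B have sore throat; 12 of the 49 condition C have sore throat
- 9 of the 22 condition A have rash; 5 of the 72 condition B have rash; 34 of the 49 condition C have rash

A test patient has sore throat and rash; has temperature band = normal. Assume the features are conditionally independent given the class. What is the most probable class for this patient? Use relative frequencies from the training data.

condition A: (22/143) × (5/22) × (20/22) × (9/22) ≈ 0.0130035
condition B: (72/143) × (14/72) × (66/72) × (5/72) ≈ 0.00623219
condition C: (49/143) × (2/49) × (12/49) × (34/49) ≈ 0.00237663
Highest score → condition A.

condition A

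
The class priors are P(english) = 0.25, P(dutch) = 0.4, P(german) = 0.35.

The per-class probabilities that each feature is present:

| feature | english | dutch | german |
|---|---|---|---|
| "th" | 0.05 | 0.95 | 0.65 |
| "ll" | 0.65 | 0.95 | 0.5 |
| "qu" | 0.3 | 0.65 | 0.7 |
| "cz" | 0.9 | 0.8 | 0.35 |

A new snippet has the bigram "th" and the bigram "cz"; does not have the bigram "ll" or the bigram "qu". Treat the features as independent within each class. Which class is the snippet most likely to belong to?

german

english: 0.25 × 0.05 × (1−0.65) × (1−0.3) × 0.9 = 0.00275625
dutch: 0.4 × 0.95 × (1−0.95) × (1−0.65) × 0.8 = 0.00532
german: 0.35 × 0.65 × (1−0.5) × (1−0.7) × 0.35 = 0.01194375
Highest score → german.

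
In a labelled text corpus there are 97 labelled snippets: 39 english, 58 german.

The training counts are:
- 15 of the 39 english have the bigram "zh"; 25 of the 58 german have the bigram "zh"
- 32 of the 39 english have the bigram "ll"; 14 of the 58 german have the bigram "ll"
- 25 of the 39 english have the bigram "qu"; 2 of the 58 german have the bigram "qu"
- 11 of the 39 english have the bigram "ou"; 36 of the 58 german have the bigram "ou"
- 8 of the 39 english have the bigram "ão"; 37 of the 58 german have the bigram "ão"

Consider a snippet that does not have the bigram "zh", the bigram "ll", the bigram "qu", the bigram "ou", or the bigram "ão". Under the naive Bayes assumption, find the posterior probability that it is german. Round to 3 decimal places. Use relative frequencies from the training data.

english: (39/97) × (24/39) × (7/39) × (14/39) × (28/39) × (31/39) ≈ 0.0090976
german: (58/97) × (33/58) × (44/58) × (56/58) × (22/58) × (21/58) ≈ 0.0342226
P(german | x) = 0.0342226 / 0.0433202 ≈ 0.790

0.790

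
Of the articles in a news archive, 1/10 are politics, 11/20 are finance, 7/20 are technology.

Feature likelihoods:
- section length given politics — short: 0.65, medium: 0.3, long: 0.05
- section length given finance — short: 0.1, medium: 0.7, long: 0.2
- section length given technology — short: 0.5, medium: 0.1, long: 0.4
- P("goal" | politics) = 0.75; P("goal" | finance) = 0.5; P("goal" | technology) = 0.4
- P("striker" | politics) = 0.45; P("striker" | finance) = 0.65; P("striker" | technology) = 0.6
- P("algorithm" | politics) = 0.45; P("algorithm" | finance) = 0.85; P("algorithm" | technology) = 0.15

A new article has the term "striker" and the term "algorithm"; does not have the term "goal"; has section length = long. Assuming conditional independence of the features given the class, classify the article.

politics: 0.1 × 0.05 × (1−0.75) × 0.45 × 0.45 = 0.000253125
finance: 0.55 × 0.2 × (1−0.5) × 0.65 × 0.85 = 0.0303875
technology: 0.35 × 0.4 × (1−0.4) × 0.6 × 0.15 = 0.00756
Highest score → finance.

finance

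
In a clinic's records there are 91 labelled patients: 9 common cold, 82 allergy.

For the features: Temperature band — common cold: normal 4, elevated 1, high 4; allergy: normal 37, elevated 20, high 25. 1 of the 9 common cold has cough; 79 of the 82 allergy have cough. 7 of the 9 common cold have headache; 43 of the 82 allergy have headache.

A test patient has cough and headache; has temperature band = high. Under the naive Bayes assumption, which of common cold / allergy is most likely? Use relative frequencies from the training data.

common cold: (9/91) × (4/9) × (1/9) × (7/9) ≈ 0.00379867
allergy: (82/91) × (25/82) × (79/82) × (43/82) ≈ 0.138793
Highest score → allergy.

allergy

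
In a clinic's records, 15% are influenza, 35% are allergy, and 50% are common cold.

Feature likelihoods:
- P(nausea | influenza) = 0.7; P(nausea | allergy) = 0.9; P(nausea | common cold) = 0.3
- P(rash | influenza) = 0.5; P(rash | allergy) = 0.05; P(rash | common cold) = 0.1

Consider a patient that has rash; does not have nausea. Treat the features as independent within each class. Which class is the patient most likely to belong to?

common cold

influenza: 0.15 × (1−0.7) × 0.5 = 0.0225
allergy: 0.35 × (1−0.9) × 0.05 = 0.00175
common cold: 0.5 × (1−0.3) × 0.1 = 0.035
Highest score → common cold.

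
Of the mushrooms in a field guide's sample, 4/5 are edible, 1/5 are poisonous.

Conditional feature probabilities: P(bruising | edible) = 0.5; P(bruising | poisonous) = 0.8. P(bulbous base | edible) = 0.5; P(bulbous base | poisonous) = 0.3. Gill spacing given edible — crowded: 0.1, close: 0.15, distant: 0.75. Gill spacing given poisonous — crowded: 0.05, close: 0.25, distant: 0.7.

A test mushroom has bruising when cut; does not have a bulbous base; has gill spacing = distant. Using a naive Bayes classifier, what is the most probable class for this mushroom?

edible: 0.8 × 0.5 × (1−0.5) × 0.75 = 0.15
poisonous: 0.2 × 0.8 × (1−0.3) × 0.7 = 0.0784
Highest score → edible.

edible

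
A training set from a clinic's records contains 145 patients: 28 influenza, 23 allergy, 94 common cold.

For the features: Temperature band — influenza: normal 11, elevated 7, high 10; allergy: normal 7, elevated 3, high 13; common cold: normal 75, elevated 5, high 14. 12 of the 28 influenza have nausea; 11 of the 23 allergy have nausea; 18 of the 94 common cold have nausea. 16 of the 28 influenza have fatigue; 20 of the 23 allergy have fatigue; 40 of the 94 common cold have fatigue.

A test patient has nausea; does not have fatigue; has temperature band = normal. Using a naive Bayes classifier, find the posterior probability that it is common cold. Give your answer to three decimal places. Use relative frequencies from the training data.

0.771

influenza: (28/145) × (11/28) × (12/28) × (12/28) ≈ 0.0139338
allergy: (23/145) × (7/23) × (11/23) × (3/23) ≈ 0.00301154
common cold: (94/145) × (75/94) × (18/94) × (54/94) ≈ 0.0568989
P(common cold | x) = 0.0568989 / 0.07384424 ≈ 0.771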